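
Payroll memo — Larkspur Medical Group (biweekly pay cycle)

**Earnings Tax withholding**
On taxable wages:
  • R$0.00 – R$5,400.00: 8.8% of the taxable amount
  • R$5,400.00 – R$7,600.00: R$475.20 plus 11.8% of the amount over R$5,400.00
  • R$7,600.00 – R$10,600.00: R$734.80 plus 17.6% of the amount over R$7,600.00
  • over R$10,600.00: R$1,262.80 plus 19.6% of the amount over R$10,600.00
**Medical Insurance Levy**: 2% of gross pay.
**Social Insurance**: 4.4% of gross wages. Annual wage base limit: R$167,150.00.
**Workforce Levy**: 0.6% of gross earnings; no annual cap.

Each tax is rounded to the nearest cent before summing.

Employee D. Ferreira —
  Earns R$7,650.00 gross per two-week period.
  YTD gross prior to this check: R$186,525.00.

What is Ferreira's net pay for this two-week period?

R$6,707.50

Earnings Tax: taxable = R$7,650.00
  R$734.80 + 17.6% × (R$7,650.00 − R$7,600.00) = R$734.80 + 17.6% × R$50.00 = R$743.60
Medical Insurance Levy: 2% × R$7,650.00 = R$153.00
Social Insurance: YTD R$186,525.00 ≥ cap R$167,150.00 → R$0.00
Workforce Levy: 0.6% × R$7,650.00 = R$45.90
Total withheld: R$743.60 + R$153.00 + R$0.00 + R$45.90 = R$942.50
Net pay: R$7,650.00 − R$942.50 = R$6,707.50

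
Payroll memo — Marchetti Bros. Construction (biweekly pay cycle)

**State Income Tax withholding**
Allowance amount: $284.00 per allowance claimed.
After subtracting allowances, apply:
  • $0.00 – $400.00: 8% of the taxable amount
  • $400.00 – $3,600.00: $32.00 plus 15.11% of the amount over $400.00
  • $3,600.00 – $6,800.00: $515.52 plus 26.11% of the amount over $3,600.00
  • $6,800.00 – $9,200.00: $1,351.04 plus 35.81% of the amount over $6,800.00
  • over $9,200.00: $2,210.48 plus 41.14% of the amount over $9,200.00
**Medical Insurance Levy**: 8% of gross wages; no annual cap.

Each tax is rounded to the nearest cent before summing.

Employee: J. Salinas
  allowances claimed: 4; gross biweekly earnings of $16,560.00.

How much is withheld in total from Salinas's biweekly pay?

$6,095.83

State Income Tax: taxable = $16,560.00 − 4×$284.00 = $15,424.00
  $2,210.48 + 41.14% × ($15,424.00 − $9,200.00) = $2,210.48 + 41.14% × $6,224.00 = $4,771.03
Medical Insurance Levy: 8% × $16,560.00 = $1,324.80
Total: $4,771.03 + $1,324.80 = $6,095.83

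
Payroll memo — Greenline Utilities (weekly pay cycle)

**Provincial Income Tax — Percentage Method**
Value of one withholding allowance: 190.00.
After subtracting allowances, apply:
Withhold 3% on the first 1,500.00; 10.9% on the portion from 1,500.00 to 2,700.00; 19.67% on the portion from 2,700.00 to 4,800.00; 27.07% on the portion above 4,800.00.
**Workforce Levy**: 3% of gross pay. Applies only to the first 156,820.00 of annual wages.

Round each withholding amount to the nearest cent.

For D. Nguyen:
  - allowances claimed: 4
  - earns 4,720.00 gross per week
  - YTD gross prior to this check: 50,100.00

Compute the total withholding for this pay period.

565.24

Provincial Income Tax: taxable = 4,720.00 − 4×190.00 = 3,960.00
  175.80 + 19.67% × (3,960.00 − 2,700.00) = 175.80 + 19.67% × 1,260.00 = 423.64
Workforce Levy: 3% × 4,720.00 = 141.60
Total: 423.64 + 141.60 = 565.24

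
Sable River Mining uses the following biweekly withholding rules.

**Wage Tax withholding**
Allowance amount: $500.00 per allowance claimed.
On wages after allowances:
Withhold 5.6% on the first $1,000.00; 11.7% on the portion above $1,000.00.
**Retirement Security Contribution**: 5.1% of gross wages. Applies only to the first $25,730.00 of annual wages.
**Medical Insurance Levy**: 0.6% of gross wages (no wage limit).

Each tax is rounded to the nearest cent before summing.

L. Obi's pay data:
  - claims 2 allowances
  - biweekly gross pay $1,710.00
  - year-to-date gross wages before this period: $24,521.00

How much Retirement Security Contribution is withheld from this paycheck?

Retirement Security Contribution: cap $25,730.00 − YTD $24,521.00 = $1,209.00 subject; 5.1% × $1,209.00 = $61.66

$61.66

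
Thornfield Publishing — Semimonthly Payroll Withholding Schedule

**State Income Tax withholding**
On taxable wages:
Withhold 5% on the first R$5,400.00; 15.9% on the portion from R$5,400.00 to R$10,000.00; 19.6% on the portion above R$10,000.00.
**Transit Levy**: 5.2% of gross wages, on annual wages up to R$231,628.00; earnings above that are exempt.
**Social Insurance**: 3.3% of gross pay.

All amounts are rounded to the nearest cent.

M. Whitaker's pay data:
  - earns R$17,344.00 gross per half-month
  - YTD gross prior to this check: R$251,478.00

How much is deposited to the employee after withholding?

R$14,330.83

State Income Tax: taxable = R$17,344.00
  R$1,001.40 + 19.6% × (R$17,344.00 − R$10,000.00) = R$1,001.40 + 19.6% × R$7,344.00 = R$2,440.82
Transit Levy: YTD R$251,478.00 ≥ cap R$231,628.00 → R$0.00
Social Insurance: 3.3% × R$17,344.00 = R$572.35
Total withheld: R$2,440.82 + R$0.00 + R$572.35 = R$3,013.17
Net pay: R$17,344.00 − R$3,013.17 = R$14,330.83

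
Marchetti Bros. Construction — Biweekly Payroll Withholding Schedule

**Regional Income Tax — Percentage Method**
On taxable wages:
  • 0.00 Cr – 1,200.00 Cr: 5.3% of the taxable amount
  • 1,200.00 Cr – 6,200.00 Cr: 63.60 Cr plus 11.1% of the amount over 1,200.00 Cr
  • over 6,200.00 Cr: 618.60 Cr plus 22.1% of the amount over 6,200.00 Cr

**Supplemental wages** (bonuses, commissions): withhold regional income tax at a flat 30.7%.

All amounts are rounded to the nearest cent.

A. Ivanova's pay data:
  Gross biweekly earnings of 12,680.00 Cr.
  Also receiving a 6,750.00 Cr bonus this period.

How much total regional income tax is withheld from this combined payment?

Regional Income Tax: taxable = 12,680.00 Cr
  618.60 Cr + 22.1% × (12,680.00 Cr − 6,200.00 Cr) = 618.60 Cr + 22.1% × 6,480.00 Cr = 2,050.68 Cr
Supplemental (30.7% flat on bonus): 30.7% × 6,750.00 Cr = 2,072.25 Cr
Total regional income tax: 2,050.68 Cr + 2,072.25 Cr = 4,122.93 Cr

4,122.93 Cr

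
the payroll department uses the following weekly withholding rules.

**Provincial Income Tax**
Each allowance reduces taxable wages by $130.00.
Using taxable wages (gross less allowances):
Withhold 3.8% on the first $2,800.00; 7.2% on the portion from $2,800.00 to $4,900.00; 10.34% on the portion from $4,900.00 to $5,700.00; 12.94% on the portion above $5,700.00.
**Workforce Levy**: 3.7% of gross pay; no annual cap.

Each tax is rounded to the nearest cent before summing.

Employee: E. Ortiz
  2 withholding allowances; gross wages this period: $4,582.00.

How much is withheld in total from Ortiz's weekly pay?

$385.51

Provincial Income Tax: taxable = $4,582.00 − 2×$130.00 = $4,322.00
  $106.40 + 7.2% × ($4,322.00 − $2,800.00) = $106.40 + 7.2% × $1,522.00 = $215.98
Workforce Levy: 3.7% × $4,582.00 = $169.53
Total: $215.98 + $169.53 = $385.51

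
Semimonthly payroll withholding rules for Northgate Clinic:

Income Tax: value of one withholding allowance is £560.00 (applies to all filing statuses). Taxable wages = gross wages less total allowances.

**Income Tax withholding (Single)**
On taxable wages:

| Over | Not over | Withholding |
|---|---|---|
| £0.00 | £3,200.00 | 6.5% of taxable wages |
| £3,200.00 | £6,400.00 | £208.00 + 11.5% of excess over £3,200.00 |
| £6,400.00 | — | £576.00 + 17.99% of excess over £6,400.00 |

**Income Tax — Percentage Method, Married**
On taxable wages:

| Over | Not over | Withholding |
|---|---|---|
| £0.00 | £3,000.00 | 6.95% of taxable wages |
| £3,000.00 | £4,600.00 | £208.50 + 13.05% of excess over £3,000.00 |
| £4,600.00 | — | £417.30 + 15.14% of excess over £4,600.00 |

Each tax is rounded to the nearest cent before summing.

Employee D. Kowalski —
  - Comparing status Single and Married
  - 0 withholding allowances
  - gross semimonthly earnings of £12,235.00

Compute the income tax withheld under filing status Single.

Income Tax (Single): taxable = £12,235.00
  £576.00 + 17.99% × (£12,235.00 − £6,400.00) = £576.00 + 17.99% × £5,835.00 = £1,625.72

£1,625.72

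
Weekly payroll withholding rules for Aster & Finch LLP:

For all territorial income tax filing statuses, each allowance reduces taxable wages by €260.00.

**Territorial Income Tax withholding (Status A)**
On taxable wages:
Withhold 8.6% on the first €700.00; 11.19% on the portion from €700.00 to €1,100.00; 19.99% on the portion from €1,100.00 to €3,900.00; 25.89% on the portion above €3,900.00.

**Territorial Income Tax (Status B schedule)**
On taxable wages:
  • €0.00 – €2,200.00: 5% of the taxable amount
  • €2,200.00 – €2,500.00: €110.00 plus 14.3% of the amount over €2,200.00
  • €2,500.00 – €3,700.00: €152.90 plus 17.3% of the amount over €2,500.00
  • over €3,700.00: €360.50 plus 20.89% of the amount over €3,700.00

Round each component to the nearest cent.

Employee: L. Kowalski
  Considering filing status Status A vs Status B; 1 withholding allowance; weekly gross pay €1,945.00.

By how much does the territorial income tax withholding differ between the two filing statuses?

Territorial Income Tax (Status A): taxable = €1,945.00 − 1×€260.00 = €1,685.00
  €104.96 + 19.99% × (€1,685.00 − €1,100.00) = €104.96 + 19.99% × €585.00 = €221.90
Territorial Income Tax (Status B): taxable = €1,945.00 − 1×€260.00 = €1,685.00
  5% × €1,685.00 = €84.25
Difference: |€221.90 − €84.25| = €137.65 (higher under Status A)

€137.65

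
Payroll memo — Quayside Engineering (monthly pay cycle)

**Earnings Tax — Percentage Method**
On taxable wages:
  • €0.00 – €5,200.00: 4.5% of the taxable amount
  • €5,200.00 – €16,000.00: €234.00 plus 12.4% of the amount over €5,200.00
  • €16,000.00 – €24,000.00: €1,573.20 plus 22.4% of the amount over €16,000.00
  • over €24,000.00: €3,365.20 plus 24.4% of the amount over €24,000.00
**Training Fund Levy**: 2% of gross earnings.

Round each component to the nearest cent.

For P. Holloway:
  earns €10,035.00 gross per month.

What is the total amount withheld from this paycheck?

Earnings Tax: taxable = €10,035.00
  €234.00 + 12.4% × (€10,035.00 − €5,200.00) = €234.00 + 12.4% × €4,835.00 = €833.54
Training Fund Levy: 2% × €10,035.00 = €200.70
Total: €833.54 + €200.70 = €1,034.24

€1,034.24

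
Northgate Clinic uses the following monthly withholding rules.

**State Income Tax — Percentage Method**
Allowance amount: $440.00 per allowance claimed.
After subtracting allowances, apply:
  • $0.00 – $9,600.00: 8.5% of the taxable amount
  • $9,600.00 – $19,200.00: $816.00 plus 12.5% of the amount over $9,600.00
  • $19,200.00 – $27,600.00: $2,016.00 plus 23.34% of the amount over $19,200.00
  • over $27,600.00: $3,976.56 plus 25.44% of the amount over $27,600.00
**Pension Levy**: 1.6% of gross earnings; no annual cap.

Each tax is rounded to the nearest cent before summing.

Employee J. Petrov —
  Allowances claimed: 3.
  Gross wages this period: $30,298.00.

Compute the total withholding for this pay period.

$4,811.89

State Income Tax: taxable = $30,298.00 − 3×$440.00 = $28,978.00
  $3,976.56 + 25.44% × ($28,978.00 − $27,600.00) = $3,976.56 + 25.44% × $1,378.00 = $4,327.12
Pension Levy: 1.6% × $30,298.00 = $484.77
Total: $4,327.12 + $484.77 = $4,811.89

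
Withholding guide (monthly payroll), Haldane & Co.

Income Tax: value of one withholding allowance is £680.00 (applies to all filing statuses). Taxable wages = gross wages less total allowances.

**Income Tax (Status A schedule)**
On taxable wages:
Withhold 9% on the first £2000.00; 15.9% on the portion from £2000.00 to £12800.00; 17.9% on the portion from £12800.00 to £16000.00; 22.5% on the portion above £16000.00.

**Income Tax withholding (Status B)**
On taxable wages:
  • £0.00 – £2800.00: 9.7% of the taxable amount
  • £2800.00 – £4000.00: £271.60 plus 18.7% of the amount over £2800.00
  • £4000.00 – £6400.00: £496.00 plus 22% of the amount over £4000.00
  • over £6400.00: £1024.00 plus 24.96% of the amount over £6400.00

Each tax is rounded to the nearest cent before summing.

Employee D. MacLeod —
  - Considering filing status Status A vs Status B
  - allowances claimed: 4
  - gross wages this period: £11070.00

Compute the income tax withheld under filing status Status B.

Income Tax (Status B): taxable = £11070.00 − 4×£680.00 = £8350.00
  £1024.00 + 24.96% × (£8350.00 − £6400.00) = £1024.00 + 24.96% × £1950.00 = £1510.72

£1510.72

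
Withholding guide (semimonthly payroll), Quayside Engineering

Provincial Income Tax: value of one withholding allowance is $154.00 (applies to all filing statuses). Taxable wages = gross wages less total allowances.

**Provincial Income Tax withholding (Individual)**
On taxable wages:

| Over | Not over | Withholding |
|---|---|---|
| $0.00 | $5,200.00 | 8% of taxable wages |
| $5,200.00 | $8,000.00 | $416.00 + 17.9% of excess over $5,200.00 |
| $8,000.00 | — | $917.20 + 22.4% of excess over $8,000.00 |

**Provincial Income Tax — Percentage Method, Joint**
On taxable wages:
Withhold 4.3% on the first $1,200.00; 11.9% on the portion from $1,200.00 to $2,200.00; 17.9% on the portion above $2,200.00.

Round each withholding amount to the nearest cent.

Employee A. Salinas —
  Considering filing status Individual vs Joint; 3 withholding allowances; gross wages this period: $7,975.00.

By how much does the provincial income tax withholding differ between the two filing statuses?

Provincial Income Tax (Individual): taxable = $7,975.00 − 3×$154.00 = $7,513.00
  $416.00 + 17.9% × ($7,513.00 − $5,200.00) = $416.00 + 17.9% × $2,313.00 = $830.03
Provincial Income Tax (Joint): taxable = $7,975.00 − 3×$154.00 = $7,513.00
  $170.60 + 17.9% × ($7,513.00 − $2,200.00) = $170.60 + 17.9% × $5,313.00 = $1,121.63
Difference: |$830.03 − $1,121.63| = $291.60 (higher under Joint)

$291.60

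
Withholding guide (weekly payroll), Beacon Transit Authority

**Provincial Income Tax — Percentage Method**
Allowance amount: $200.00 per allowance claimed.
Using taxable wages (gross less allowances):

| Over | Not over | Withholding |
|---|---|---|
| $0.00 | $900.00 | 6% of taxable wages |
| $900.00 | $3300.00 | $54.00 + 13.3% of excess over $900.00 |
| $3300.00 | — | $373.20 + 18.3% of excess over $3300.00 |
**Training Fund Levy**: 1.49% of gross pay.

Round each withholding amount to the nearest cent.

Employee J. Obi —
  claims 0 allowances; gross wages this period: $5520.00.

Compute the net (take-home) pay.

$4658.29

Provincial Income Tax: taxable = $5520.00
  $373.20 + 18.3% × ($5520.00 − $3300.00) = $373.20 + 18.3% × $2220.00 = $779.46
Training Fund Levy: 1.49% × $5520.00 = $82.25
Total withheld: $779.46 + $82.25 = $861.71
Net pay: $5520.00 − $861.71 = $4658.29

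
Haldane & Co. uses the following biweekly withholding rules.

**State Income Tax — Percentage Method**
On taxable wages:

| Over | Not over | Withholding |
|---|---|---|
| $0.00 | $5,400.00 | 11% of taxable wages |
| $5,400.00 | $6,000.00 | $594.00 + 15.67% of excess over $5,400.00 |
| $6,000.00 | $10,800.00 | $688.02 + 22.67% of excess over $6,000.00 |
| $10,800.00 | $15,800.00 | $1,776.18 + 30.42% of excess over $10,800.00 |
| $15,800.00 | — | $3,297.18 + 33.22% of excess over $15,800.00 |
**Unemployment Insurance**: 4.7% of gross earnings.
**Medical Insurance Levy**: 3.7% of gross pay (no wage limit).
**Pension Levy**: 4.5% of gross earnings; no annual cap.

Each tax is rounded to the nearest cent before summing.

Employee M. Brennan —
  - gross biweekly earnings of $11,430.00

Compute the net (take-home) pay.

State Income Tax: taxable = $11,430.00
  $1,776.18 + 30.42% × ($11,430.00 − $10,800.00) = $1,776.18 + 30.42% × $630.00 = $1,967.83
Unemployment Insurance: 4.7% × $11,430.00 = $537.21
Medical Insurance Levy: 3.7% × $11,430.00 = $422.91
Pension Levy: 4.5% × $11,430.00 = $514.35
Total withheld: $1,967.83 + $537.21 + $422.91 + $514.35 = $3,442.30
Net pay: $11,430.00 − $3,442.30 = $7,987.70

$7,987.70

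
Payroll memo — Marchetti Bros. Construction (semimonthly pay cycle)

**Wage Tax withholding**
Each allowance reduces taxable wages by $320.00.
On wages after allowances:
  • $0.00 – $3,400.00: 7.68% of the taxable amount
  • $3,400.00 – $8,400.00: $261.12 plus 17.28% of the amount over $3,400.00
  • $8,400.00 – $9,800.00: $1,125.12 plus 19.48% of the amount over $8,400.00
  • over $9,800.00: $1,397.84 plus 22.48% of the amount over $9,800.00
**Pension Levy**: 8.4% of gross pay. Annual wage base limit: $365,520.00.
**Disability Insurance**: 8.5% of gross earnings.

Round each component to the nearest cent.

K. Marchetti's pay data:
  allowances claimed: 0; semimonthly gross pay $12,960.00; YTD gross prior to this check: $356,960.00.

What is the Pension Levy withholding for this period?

Pension Levy: cap $365,520.00 − YTD $356,960.00 = $8,560.00 subject; 8.4% × $8,560.00 = $719.04

$719.04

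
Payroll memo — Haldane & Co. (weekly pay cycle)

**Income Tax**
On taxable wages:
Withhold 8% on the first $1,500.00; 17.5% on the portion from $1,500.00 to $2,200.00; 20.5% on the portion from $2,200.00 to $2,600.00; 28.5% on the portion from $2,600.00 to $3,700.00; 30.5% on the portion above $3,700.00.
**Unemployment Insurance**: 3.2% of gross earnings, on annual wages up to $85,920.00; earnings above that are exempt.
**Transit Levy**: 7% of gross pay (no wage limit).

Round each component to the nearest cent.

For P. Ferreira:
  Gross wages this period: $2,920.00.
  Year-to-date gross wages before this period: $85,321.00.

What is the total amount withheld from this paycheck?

Income Tax: taxable = $2,920.00
  $324.50 + 28.5% × ($2,920.00 − $2,600.00) = $324.50 + 28.5% × $320.00 = $415.70
Unemployment Insurance: cap $85,920.00 − YTD $85,321.00 = $599.00 subject; 3.2% × $599.00 = $19.17
Transit Levy: 7% × $2,920.00 = $204.40
Total: $415.70 + $19.17 + $204.40 = $639.27

$639.27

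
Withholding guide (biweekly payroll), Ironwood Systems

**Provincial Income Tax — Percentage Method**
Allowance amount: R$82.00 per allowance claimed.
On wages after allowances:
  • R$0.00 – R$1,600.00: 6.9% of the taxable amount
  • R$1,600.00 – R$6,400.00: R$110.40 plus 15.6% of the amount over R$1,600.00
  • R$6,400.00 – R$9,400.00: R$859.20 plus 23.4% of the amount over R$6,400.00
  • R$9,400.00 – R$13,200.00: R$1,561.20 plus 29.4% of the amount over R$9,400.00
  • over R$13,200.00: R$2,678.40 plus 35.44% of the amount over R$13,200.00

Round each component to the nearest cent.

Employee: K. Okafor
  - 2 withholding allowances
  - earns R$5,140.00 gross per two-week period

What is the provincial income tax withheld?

R$637.06

Provincial Income Tax: taxable = R$5,140.00 − 2×R$82.00 = R$4,976.00
  R$110.40 + 15.6% × (R$4,976.00 − R$1,600.00) = R$110.40 + 15.6% × R$3,376.00 = R$637.06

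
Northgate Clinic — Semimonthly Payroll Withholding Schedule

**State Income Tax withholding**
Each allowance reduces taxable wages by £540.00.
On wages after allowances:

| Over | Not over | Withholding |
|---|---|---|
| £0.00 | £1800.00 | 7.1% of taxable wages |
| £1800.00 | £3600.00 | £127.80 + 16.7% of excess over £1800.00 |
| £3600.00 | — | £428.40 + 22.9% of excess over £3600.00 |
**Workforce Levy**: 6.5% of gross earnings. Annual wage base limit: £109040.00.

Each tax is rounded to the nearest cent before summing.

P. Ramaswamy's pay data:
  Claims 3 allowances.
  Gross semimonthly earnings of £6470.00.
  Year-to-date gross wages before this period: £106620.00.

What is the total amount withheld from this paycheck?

£871.95

State Income Tax: taxable = £6470.00 − 3×£540.00 = £4850.00
  £428.40 + 22.9% × (£4850.00 − £3600.00) = £428.40 + 22.9% × £1250.00 = £714.65
Workforce Levy: cap £109040.00 − YTD £106620.00 = £2420.00 subject; 6.5% × £2420.00 = £157.30
Total: £714.65 + £157.30 = £871.95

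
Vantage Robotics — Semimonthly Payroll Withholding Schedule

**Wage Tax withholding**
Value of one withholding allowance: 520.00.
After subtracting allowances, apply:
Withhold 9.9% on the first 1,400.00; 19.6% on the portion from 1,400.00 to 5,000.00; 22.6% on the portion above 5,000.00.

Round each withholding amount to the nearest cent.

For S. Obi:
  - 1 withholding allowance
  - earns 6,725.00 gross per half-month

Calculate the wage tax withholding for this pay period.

1,116.53

Wage Tax: taxable = 6,725.00 − 1×520.00 = 6,205.00
  844.20 + 22.6% × (6,205.00 − 5,000.00) = 844.20 + 22.6% × 1,205.00 = 1,116.53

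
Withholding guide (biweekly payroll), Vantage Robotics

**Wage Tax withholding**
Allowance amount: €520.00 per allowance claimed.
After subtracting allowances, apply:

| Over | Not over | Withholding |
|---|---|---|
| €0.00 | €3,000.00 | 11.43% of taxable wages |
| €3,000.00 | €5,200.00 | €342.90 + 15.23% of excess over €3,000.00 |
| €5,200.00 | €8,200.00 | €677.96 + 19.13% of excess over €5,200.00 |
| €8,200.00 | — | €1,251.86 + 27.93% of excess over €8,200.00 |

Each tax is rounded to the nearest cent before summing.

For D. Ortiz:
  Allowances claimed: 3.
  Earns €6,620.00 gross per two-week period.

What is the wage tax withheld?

Wage Tax: taxable = €6,620.00 − 3×€520.00 = €5,060.00
  €342.90 + 15.23% × (€5,060.00 − €3,000.00) = €342.90 + 15.23% × €2,060.00 = €656.64

€656.64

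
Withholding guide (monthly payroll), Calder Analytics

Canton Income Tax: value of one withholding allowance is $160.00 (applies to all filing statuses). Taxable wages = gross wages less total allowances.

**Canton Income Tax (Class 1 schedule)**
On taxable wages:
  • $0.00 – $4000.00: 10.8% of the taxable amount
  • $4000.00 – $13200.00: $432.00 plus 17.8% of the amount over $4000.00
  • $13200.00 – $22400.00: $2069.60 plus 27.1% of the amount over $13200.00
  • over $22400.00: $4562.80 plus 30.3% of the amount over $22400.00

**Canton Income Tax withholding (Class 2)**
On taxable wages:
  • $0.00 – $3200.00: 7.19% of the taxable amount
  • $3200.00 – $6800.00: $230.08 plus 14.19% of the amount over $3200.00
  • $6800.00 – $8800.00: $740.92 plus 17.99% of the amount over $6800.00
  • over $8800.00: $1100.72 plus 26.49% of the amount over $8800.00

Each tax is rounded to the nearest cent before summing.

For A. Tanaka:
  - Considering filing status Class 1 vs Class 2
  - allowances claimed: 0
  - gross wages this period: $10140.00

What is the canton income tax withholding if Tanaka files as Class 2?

Canton Income Tax (Class 2): taxable = $10140.00
  $1100.72 + 26.49% × ($10140.00 − $8800.00) = $1100.72 + 26.49% × $1340.00 = $1455.69

$1455.69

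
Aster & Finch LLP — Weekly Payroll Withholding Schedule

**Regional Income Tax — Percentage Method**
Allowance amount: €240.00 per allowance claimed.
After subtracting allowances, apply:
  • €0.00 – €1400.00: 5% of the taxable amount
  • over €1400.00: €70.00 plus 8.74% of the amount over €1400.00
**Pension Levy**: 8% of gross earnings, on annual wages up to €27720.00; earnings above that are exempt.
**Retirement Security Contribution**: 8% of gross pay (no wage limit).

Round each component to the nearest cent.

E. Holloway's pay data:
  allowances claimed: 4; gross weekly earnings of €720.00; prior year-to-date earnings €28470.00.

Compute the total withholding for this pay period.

€57.60

Regional Income Tax: taxable = €720.00 − 4×€240.00 = €-240.00
  Taxable ≤ 0 → €0.00
Pension Levy: YTD €28470.00 ≥ cap €27720.00 → €0.00
Retirement Security Contribution: 8% × €720.00 = €57.60
Total: €0.00 + €0.00 + €57.60 = €57.60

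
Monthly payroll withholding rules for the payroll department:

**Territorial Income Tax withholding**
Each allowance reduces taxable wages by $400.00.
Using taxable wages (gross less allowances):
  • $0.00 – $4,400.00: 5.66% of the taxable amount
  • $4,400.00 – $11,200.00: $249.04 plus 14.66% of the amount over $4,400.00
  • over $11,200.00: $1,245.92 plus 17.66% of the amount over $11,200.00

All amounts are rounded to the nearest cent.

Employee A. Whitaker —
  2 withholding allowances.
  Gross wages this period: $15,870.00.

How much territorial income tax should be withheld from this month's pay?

$1,929.36

Territorial Income Tax: taxable = $15,870.00 − 2×$400.00 = $15,070.00
  $1,245.92 + 17.66% × ($15,070.00 − $11,200.00) = $1,245.92 + 17.66% × $3,870.00 = $1,929.36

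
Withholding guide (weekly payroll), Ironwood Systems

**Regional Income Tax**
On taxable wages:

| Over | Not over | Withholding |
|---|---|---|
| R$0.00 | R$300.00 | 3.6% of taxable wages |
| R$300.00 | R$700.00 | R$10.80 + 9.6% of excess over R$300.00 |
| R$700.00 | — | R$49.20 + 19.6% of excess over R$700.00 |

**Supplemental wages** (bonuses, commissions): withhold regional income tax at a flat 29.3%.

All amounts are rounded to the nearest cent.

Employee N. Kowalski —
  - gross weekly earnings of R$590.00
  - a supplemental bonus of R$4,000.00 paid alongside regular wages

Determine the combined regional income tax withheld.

Regional Income Tax: taxable = R$590.00
  R$10.80 + 9.6% × (R$590.00 − R$300.00) = R$10.80 + 9.6% × R$290.00 = R$38.64
Supplemental (29.3% flat on bonus): 29.3% × R$4,000.00 = R$1,172.00
Total regional income tax: R$38.64 + R$1,172.00 = R$1,210.64

R$1,210.64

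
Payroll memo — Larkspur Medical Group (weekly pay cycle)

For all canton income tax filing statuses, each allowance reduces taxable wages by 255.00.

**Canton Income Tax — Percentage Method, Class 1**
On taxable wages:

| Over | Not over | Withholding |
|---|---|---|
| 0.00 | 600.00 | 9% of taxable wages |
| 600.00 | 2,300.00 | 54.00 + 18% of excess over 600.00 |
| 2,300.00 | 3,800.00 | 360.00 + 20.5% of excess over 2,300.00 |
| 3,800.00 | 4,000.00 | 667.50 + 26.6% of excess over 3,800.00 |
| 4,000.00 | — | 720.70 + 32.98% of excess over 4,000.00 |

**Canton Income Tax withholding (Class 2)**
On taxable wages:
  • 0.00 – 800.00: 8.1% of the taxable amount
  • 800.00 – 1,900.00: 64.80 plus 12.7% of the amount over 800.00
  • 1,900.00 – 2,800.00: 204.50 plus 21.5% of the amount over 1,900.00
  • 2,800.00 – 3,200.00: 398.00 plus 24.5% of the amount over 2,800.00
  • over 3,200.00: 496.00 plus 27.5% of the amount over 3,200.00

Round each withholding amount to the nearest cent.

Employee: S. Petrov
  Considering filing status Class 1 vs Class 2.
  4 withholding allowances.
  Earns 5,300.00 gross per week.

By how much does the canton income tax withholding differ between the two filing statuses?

Canton Income Tax (Class 1): taxable = 5,300.00 − 4×255.00 = 4,280.00
  720.70 + 32.98% × (4,280.00 − 4,000.00) = 720.70 + 32.98% × 280.00 = 813.04
Canton Income Tax (Class 2): taxable = 5,300.00 − 4×255.00 = 4,280.00
  496.00 + 27.5% × (4,280.00 − 3,200.00) = 496.00 + 27.5% × 1,080.00 = 793.00
Difference: |813.04 − 793.00| = 20.04 (higher under Class 1)

20.04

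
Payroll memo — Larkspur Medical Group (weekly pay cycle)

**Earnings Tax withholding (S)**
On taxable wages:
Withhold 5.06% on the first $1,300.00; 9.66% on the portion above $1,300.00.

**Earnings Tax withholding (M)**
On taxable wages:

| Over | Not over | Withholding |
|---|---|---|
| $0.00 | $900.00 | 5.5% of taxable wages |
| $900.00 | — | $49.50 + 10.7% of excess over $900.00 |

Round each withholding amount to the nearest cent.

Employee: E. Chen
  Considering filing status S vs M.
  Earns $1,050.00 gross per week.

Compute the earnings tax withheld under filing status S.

Earnings Tax (S): taxable = $1,050.00
  5.06% × $1,050.00 = $53.13

$53.13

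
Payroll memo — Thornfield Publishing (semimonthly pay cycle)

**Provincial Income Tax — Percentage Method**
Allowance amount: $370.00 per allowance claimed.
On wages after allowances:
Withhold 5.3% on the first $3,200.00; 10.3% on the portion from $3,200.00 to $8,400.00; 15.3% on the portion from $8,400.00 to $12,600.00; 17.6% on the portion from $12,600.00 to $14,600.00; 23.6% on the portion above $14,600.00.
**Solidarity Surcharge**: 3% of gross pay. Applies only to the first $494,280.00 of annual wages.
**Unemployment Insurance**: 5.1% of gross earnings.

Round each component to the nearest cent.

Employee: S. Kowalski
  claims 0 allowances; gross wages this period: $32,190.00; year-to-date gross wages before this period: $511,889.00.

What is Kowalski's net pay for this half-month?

Provincial Income Tax: taxable = $32,190.00
  $1,699.80 + 23.6% × ($32,190.00 − $14,600.00) = $1,699.80 + 23.6% × $17,590.00 = $5,851.04
Solidarity Surcharge: YTD $511,889.00 ≥ cap $494,280.00 → $0.00
Unemployment Insurance: 5.1% × $32,190.00 = $1,641.69
Total withheld: $5,851.04 + $0.00 + $1,641.69 = $7,492.73
Net pay: $32,190.00 − $7,492.73 = $24,697.27

$24,697.27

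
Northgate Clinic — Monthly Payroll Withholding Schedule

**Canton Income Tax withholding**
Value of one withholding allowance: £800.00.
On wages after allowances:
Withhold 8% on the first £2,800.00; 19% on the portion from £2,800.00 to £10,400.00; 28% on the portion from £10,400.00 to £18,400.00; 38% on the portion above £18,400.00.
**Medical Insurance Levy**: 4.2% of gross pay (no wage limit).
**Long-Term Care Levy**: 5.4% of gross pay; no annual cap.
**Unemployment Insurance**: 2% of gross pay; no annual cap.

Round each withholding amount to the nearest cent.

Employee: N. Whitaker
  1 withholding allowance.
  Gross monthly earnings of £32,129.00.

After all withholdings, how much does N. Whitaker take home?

Canton Income Tax: taxable = £32,129.00 − 1×£800.00 = £31,329.00
  £3,908.00 + 38% × (£31,329.00 − £18,400.00) = £3,908.00 + 38% × £12,929.00 = £8,821.02
Medical Insurance Levy: 4.2% × £32,129.00 = £1,349.42
Long-Term Care Levy: 5.4% × £32,129.00 = £1,734.97
Unemployment Insurance: 2% × £32,129.00 = £642.58
Total withheld: £8,821.02 + £1,349.42 + £1,734.97 + £642.58 = £12,547.99
Net pay: £32,129.00 − £12,547.99 = £19,581.01

£19,581.01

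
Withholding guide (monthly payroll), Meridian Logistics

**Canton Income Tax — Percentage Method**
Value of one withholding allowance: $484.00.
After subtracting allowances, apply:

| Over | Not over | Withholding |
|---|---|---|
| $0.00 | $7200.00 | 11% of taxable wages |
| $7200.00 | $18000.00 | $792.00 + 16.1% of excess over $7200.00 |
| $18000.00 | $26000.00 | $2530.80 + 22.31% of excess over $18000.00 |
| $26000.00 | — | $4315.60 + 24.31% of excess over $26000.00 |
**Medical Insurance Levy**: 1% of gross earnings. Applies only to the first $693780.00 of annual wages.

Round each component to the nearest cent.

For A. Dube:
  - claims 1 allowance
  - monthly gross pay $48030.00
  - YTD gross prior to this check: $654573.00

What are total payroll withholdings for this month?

$9945.50

Canton Income Tax: taxable = $48030.00 − 1×$484.00 = $47546.00
  $4315.60 + 24.31% × ($47546.00 − $26000.00) = $4315.60 + 24.31% × $21546.00 = $9553.43
Medical Insurance Levy: cap $693780.00 − YTD $654573.00 = $39207.00 subject; 1% × $39207.00 = $392.07
Total: $9553.43 + $392.07 = $9945.50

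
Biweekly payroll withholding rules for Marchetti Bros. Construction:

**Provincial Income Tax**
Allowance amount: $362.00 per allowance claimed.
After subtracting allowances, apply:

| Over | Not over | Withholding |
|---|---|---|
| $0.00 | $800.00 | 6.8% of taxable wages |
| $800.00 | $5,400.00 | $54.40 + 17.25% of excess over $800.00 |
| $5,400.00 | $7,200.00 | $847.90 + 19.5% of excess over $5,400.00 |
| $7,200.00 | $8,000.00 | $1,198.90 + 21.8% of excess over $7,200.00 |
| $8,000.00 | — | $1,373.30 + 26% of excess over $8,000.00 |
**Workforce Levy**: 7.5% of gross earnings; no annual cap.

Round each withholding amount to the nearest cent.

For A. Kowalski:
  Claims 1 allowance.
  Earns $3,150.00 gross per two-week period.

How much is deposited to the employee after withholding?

Provincial Income Tax: taxable = $3,150.00 − 1×$362.00 = $2,788.00
  $54.40 + 17.25% × ($2,788.00 − $800.00) = $54.40 + 17.25% × $1,988.00 = $397.33
Workforce Levy: 7.5% × $3,150.00 = $236.25
Total withheld: $397.33 + $236.25 = $633.58
Net pay: $3,150.00 − $633.58 = $2,516.42

$2,516.42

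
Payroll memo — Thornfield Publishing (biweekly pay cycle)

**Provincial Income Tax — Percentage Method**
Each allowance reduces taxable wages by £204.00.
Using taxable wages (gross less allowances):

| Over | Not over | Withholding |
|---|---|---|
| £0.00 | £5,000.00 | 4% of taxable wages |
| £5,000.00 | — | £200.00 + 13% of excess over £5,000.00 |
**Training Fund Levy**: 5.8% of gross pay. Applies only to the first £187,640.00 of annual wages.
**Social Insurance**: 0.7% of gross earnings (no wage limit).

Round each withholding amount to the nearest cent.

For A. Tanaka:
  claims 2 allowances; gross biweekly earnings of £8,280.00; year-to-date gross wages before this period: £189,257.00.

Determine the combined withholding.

£631.32

Provincial Income Tax: taxable = £8,280.00 − 2×£204.00 = £7,872.00
  £200.00 + 13% × (£7,872.00 − £5,000.00) = £200.00 + 13% × £2,872.00 = £573.36
Training Fund Levy: YTD £189,257.00 ≥ cap £187,640.00 → £0.00
Social Insurance: 0.7% × £8,280.00 = £57.96
Total: £573.36 + £0.00 + £57.96 = £631.32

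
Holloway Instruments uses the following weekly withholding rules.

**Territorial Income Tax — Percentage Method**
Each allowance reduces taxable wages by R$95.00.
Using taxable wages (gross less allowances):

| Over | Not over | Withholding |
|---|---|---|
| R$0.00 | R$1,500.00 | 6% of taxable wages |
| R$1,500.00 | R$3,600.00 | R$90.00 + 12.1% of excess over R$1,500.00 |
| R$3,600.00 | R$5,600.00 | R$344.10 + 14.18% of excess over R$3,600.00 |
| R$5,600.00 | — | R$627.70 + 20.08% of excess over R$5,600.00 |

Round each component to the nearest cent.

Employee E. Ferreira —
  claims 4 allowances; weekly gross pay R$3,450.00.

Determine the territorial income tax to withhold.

R$279.97

Territorial Income Tax: taxable = R$3,450.00 − 4×R$95.00 = R$3,070.00
  R$90.00 + 12.1% × (R$3,070.00 − R$1,500.00) = R$90.00 + 12.1% × R$1,570.00 = R$279.97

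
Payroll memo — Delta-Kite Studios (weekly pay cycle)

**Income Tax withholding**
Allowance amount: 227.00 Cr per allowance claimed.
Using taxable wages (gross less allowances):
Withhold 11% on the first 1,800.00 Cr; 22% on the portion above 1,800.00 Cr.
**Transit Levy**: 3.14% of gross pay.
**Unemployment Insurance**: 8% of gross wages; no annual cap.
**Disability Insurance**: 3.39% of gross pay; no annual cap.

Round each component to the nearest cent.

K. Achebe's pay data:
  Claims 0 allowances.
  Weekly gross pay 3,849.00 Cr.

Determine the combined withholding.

Income Tax: taxable = 3,849.00 Cr
  198.00 Cr + 22% × (3,849.00 Cr − 1,800.00 Cr) = 198.00 Cr + 22% × 2,049.00 Cr = 648.78 Cr
Transit Levy: 3.14% × 3,849.00 Cr = 120.86 Cr
Unemployment Insurance: 8% × 3,849.00 Cr = 307.92 Cr
Disability Insurance: 3.39% × 3,849.00 Cr = 130.48 Cr
Total: 648.78 Cr + 120.86 Cr + 307.92 Cr + 130.48 Cr = 1,208.04 Cr

1,208.04 Cr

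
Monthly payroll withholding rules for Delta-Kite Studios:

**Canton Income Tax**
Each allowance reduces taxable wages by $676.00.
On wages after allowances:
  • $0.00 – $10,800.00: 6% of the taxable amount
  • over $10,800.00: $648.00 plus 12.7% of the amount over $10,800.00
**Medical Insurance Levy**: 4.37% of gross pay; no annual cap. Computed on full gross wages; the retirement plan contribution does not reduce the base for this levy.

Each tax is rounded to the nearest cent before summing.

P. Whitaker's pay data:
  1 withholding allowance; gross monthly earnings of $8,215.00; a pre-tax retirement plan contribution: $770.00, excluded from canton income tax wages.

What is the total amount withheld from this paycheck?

Canton Income Tax: taxable = $8,215.00 − $770.00 − 1×$676.00 = $6,769.00
  6% × $6,769.00 = $406.14
Medical Insurance Levy: 4.37% × $8,215.00 = $359.00
Total: $406.14 + $359.00 = $765.14

$765.14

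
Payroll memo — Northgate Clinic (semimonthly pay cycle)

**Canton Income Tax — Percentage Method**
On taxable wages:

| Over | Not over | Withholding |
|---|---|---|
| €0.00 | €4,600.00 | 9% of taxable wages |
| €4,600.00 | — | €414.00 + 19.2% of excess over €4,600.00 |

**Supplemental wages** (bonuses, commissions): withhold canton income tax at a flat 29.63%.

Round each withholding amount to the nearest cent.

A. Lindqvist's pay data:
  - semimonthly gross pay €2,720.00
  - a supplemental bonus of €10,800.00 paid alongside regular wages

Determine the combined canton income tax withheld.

€3,444.84

Canton Income Tax: taxable = €2,720.00
  9% × €2,720.00 = €244.80
Supplemental (29.63% flat on bonus): 29.63% × €10,800.00 = €3,200.04
Total canton income tax: €244.80 + €3,200.04 = €3,444.84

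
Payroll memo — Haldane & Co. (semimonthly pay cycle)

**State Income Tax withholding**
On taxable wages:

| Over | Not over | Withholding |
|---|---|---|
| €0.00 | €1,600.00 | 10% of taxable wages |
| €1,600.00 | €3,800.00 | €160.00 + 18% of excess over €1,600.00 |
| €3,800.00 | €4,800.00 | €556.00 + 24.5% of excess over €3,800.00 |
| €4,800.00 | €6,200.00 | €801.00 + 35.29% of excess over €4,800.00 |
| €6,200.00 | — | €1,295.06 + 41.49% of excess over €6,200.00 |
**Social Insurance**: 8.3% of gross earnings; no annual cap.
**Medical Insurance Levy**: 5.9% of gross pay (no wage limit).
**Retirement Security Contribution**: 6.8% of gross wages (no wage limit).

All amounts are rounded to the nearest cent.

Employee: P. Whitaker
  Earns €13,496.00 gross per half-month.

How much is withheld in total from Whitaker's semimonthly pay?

State Income Tax: taxable = €13,496.00
  €1,295.06 + 41.49% × (€13,496.00 − €6,200.00) = €1,295.06 + 41.49% × €7,296.00 = €4,322.17
Social Insurance: 8.3% × €13,496.00 = €1,120.17
Medical Insurance Levy: 5.9% × €13,496.00 = €796.26
Retirement Security Contribution: 6.8% × €13,496.00 = €917.73
Total: €4,322.17 + €1,120.17 + €796.26 + €917.73 = €7,156.33

€7,156.33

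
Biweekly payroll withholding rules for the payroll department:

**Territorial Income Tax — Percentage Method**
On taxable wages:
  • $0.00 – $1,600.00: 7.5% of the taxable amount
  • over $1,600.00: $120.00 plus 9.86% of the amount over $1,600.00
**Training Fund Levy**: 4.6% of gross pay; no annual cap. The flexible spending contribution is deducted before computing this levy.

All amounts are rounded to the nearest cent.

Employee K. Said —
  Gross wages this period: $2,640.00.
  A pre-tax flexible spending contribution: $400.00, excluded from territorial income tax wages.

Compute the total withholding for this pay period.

$286.14

Territorial Income Tax: taxable = $2,640.00 − $400.00 = $2,240.00
  $120.00 + 9.86% × ($2,240.00 − $1,600.00) = $120.00 + 9.86% × $640.00 = $183.10
Training Fund Levy: 4.6% × $2,240.00 = $103.04
Total: $183.10 + $103.04 = $286.14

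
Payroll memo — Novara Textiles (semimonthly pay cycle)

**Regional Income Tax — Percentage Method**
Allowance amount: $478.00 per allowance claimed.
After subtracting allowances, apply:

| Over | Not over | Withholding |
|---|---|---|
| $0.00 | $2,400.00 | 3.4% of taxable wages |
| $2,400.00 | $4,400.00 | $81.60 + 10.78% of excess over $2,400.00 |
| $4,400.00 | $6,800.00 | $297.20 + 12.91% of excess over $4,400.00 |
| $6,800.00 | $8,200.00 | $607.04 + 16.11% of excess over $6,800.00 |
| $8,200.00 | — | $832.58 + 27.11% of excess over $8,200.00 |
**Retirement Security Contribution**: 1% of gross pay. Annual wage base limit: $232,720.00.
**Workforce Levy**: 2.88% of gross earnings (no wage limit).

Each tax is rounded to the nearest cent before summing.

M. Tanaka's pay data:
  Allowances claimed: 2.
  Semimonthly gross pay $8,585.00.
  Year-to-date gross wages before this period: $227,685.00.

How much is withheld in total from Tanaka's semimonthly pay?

$1,038.19

Regional Income Tax: taxable = $8,585.00 − 2×$478.00 = $7,629.00
  $607.04 + 16.11% × ($7,629.00 − $6,800.00) = $607.04 + 16.11% × $829.00 = $740.59
Retirement Security Contribution: cap $232,720.00 − YTD $227,685.00 = $5,035.00 subject; 1% × $5,035.00 = $50.35
Workforce Levy: 2.88% × $8,585.00 = $247.25
Total: $740.59 + $50.35 + $247.25 = $1,038.19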